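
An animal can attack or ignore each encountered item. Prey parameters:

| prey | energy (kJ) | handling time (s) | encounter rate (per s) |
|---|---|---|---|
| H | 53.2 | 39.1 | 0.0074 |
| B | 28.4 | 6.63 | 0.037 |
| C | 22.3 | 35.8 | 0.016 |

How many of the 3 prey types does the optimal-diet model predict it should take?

2

E/h in descending order: B 4.28, H 1.36, C 0.623 kJ/s. The optimal diet is the largest prefix of this list for which every included type satisfies E_i/h_i > R on the types above it.
Rate on top 1: 0.8438. H: 1.36 > 0.8438 → include.
Rate on top 2: 0.9412. C: 0.623 < 0.9412 → exclude; stop.
Optimal diet: B, H — 2 of 3 types.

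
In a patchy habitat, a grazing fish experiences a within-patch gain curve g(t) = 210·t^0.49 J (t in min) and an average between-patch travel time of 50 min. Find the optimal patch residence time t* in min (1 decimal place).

By the marginal value theorem, leave when the instantaneous gain rate g'(t) equals the habitat-wide average g(t)/(T + t).
g'(t) = 0.49·210·t^-0.51. Setting 0.49·210·t^-0.51 = 210·t^0.49/(50+t) gives 0.49(50+t) = t, so 0.51·t = 0.49×50.
t* = 0.49×50/0.51 = 48.04 min.

48.0 min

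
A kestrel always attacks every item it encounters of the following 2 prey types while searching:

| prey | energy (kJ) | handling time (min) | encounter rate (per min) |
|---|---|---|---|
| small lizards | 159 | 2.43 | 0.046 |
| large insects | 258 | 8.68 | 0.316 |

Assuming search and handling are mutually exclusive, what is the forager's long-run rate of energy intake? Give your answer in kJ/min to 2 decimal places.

23.05 kJ/min

Energy encountered per unit search time: 0.046×159 + 0.316×258 = 88.84 kJ/min.
Handling time per unit search time: 0.046×2.43 + 0.316×8.68 = 2.855.
Rate = 88.84/(1 + 2.855) = 23.05 kJ/min.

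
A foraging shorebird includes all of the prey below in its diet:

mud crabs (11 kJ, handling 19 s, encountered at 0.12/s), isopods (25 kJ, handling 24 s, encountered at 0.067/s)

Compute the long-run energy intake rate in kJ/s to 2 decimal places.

Energy encountered per unit search time: 0.12×11 + 0.067×25 = 2.995 kJ/s.
Handling time per unit search time: 0.12×19 + 0.067×24 = 3.888.
Rate = 2.995/(1 + 3.888) = 0.6127 kJ/s.

0.61 kJ/s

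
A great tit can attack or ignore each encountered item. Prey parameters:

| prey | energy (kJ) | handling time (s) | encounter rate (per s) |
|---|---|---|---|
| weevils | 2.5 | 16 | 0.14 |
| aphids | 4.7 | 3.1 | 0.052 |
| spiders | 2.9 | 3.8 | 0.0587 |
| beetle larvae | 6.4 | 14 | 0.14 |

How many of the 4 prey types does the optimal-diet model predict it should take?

E/h in descending order: aphids 1.52, spiders 0.763, beetle larvae 0.457, weevils 0.156 kJ/s. The optimal diet is the largest prefix of this list for which every included type satisfies E_i/h_i > R on the types above it.
Rate on top 1: 0.2105. spiders: 0.763 > 0.2105 → include.
Rate on top 2: 0.2995. beetle larvae: 0.457 > 0.2995 → include.
Rate on top 3: 0.3919. weevils: 0.156 < 0.3919 → exclude; stop.
Optimal diet: aphids, spiders, beetle larvae — 3 of 4 types.

3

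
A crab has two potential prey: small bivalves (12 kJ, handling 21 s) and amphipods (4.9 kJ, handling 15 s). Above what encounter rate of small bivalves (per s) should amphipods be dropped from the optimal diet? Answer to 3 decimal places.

The zero-one rule: include amphipods iff E₂/h₂ > λE₁/(1+λh₁). Equality gives the switch point.
λE₁h₂ = E₂ + λE₂h₁ ⇒ λ = E₂/(E₁h₂ − E₂h₁) = 4.9/(180 − 102.9) = 0.06355 per s.

0.064 per s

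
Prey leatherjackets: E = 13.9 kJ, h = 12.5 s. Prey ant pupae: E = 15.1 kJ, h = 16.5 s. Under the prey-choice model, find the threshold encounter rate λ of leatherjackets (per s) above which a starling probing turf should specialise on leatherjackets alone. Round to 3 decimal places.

0.372 per s

Drop ant pupae once their profitability E₂/h₂ falls below the rate achievable on leatherjackets alone: E₂/h₂ = λE₁/(1 + λh₁).
Solve for λ: λE₁h₂ = E₂(1 + λh₁) → λ(E₁h₂ − E₂h₁) = E₂ → λ = E₂/(E₁h₂ − E₂h₁).
λ = 15.1/(13.9×16.5 − 15.1×12.5) = 15.1/40.6 = 0.3719 per s.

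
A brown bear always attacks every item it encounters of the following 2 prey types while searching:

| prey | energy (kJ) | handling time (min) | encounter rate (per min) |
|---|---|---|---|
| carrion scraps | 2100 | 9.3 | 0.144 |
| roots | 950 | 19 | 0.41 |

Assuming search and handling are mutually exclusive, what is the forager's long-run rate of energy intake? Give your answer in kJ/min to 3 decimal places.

68.307 kJ/min

Energy encountered per unit search time: 0.144×2100 + 0.41×950 = 691.9 kJ/min.
Handling time per unit search time: 0.144×9.3 + 0.41×19 = 9.129.
Rate = 691.9/(1 + 9.129) = 68.31 kJ/min.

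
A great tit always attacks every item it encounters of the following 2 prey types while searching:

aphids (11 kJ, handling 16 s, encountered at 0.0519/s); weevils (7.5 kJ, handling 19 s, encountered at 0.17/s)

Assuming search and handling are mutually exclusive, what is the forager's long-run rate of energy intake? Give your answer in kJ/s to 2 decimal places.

R = (0.0519×11 + 0.17×7.5) / (1 + 0.0519×16 + 0.17×19) = 1.846/5.06 = 0.3648 kJ/s.

0.36 kJ/s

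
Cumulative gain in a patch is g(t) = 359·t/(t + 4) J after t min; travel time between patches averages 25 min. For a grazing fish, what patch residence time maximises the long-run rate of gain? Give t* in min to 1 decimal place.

10.0 min

Maximise g(t)/(T+t): set derivative to zero → g'(t)(T+t) = g(t).
g'(t) = 359·4/(t + 4)². Setting 359·4/(t+4)² = 359t/[(t+4)(25+t)] gives 4(25+t) = t(t+4), so t² = 4×25 = 100.
t* = √100 = 10 min.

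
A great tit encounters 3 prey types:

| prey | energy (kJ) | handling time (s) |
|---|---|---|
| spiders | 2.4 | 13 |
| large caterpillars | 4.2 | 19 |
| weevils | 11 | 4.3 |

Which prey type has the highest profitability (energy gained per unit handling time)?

In descending order of E/h:
weevils: 11/4.3 = 2.56 kJ/s
large caterpillars: 4.2/19 = 0.221 kJ/s
spiders: 2.4/13 = 0.185 kJ/s

weevils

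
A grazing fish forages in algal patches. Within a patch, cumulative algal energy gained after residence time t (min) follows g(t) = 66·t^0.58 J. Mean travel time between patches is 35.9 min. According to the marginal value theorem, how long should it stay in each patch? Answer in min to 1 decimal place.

49.6 min

By the marginal value theorem, leave when the instantaneous gain rate g'(t) equals the habitat-wide average g(t)/(T + t).
g'(t) = 0.58·66·t^-0.42. Setting 0.58·66·t^-0.42 = 66·t^0.58/(35.9+t) gives 0.58(35.9+t) = t, so 0.42·t = 0.58×35.9.
t* = 0.58×35.9/0.42 = 49.58 min.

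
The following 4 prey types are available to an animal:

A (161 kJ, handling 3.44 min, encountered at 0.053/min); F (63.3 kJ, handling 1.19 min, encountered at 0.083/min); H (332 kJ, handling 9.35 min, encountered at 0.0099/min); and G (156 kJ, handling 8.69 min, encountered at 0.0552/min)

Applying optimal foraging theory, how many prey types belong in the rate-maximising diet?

Profitabilities (E/h, kJ/min): F 53.2, A 46.8, H 35.5, G 18. Add prey in this order while the next type's profitability exceeds the intake rate on those already taken.
Rate on top 1: 4.782. A: 46.8 > 4.782 → include.
Rate on top 2: 10.76. H: 35.5 > 10.76 → include.
Rate on top 3: 12.43. G: 18 > 12.43 → include.
Optimal diet: F, A, H, G — 4 of 4 types.

4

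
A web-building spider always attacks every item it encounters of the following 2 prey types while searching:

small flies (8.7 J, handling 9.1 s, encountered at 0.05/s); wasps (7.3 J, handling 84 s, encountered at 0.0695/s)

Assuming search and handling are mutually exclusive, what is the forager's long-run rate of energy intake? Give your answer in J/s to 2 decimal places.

R = Σλ_iE_i / (1 + Σλ_ih_i)
Numerator: 0.05×8.7 + 0.0695×7.3 = 0.9424
Denominator: 1 + 0.05×9.1 + 0.0695×84 = 7.293
R = 0.9424/7.293 = 0.1292 J/s

0.13 J/s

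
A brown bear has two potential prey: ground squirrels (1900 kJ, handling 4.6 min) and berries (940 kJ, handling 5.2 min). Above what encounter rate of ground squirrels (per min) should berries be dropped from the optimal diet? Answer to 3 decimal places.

At the threshold, the rate on ground squirrels alone equals the profitability of berries: λ·1900/(1 + λ·4.6) = 940/5.2 = 180.8.
Rearranging, λ(1900 − 180.8×4.6) = 180.8, so λ = 180.8/1068 = 0.1692 per min.

0.169 per min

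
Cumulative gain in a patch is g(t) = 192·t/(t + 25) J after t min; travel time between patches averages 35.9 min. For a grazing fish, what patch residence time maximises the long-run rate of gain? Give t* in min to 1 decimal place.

Maximise g(t)/(T+t): set derivative to zero → g'(t)(T+t) = g(t).
g'(t) = 192·25/(t + 25)². Setting 192·25/(t+25)² = 192t/[(t+25)(35.9+t)] gives 25(35.9+t) = t(t+25), so t² = 25×35.9 = 897.5.
t* = √897.5 = 29.96 min.

30.0 min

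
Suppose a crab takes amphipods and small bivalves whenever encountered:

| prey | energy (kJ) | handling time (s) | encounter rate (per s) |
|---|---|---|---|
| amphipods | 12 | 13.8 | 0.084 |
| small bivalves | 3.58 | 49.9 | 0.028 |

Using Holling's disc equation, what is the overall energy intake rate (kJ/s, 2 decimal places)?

R = (0.084×12 + 0.028×3.58) / (1 + 0.084×13.8 + 0.028×49.9) = 1.108/3.556 = 0.3116 kJ/s.

0.31 kJ/s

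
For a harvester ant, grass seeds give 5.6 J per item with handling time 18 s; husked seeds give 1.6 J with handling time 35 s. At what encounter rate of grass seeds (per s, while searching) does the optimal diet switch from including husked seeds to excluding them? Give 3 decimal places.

The zero-one rule: include husked seeds iff E₂/h₂ > λE₁/(1+λh₁). Equality gives the switch point.
λE₁h₂ = E₂ + λE₂h₁ ⇒ λ = E₂/(E₁h₂ − E₂h₁) = 1.6/(196 − 28.8) = 0.009569 per s.

0.010 per s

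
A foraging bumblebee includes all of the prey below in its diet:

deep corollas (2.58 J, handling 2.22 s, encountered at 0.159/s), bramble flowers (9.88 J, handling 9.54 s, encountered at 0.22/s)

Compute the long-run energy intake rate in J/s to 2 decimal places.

R = (0.159×2.58 + 0.22×9.88) / (1 + 0.159×2.22 + 0.22×9.54) = 2.584/3.452 = 0.7485 J/s.

0.75 J/s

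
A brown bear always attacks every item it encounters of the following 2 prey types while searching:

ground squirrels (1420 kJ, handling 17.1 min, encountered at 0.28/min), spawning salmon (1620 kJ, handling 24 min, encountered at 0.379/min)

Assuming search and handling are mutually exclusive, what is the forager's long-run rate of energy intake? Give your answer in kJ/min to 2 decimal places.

67.96 kJ/min

Energy encountered per unit search time: 0.28×1420 + 0.379×1620 = 1012 kJ/min.
Handling time per unit search time: 0.28×17.1 + 0.379×24 = 13.88.
Rate = 1012/(1 + 13.88) = 67.96 kJ/min.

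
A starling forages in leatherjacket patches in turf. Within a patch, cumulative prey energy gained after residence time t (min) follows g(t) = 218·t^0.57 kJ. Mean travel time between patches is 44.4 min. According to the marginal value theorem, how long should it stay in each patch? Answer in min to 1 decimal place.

58.9 min

Maximise g(t)/(T+t): set derivative to zero → g'(t)(T+t) = g(t).
g'(t) = 0.57·218·t^-0.43. Setting 0.57·218·t^-0.43 = 218·t^0.57/(44.4+t) gives 0.57(44.4+t) = t, so 0.43·t = 0.57×44.4.
t* = 0.57×44.4/0.43 = 58.86 min.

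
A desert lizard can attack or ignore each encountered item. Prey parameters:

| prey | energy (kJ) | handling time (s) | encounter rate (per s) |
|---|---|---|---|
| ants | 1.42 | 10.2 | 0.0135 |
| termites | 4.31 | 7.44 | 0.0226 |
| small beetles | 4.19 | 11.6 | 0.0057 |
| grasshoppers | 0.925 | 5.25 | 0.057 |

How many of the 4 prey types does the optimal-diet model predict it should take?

E/h in descending order: termites 0.579, small beetles 0.361, grasshoppers 0.176, ants 0.139 kJ/s. The optimal diet is the largest prefix of this list for which every included type satisfies E_i/h_i > R on the types above it.
Rate on top 1: 0.08339. small beetles: 0.361 > 0.08339 → include.
Rate on top 2: 0.09827. grasshoppers: 0.176 > 0.09827 → include.
Rate on top 3: 0.1135. ants: 0.139 > 0.1135 → include.
Optimal diet: termites, small beetles, grasshoppers, ants — 4 of 4 types.

4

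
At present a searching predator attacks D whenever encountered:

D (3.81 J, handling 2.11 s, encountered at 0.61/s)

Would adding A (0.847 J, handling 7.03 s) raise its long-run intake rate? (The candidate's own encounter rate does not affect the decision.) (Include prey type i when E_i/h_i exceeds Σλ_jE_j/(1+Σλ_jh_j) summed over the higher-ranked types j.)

No

Current rate: (0.61×3.81)/(1 + 0.61×2.11) = 1.016 J/s.
Profitability of A: 0.847/7.03 = 0.1205 J/s.
0.1205 < 1.016, so adding A would lower the average — exclude it.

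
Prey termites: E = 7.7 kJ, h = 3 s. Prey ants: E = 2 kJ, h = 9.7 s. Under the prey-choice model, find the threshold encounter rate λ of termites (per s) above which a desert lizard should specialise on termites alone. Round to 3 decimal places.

Drop ants once their profitability E₂/h₂ falls below the rate achievable on termites alone: E₂/h₂ = λE₁/(1 + λh₁).
Solve for λ: λE₁h₂ = E₂(1 + λh₁) → λ(E₁h₂ − E₂h₁) = E₂ → λ = E₂/(E₁h₂ − E₂h₁).
λ = 2/(7.7×9.7 − 2×3) = 2/68.69 = 0.02912 per s.

0.029 per s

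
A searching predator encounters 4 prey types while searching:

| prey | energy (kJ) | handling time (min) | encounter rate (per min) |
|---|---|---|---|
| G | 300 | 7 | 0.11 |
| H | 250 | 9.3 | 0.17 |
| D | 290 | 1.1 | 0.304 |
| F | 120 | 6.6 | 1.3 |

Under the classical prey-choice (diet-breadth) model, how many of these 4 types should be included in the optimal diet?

Profitabilities (E/h, kJ/min): D 264, G 42.9, H 26.9, F 18.2. Add prey in this order while the next type's profitability exceeds the intake rate on those already taken.
Rate on top 1: 66.07. G: 42.9 < 66.07 → exclude; stop.
Optimal diet: D — 1 of 4 types.

1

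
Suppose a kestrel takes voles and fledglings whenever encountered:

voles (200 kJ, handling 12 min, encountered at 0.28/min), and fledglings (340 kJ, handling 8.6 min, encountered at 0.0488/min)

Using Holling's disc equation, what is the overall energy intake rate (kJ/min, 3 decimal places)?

15.188 kJ/min

R = Σλ_iE_i / (1 + Σλ_ih_i)
Numerator: 0.28×200 + 0.0488×340 = 72.59
Denominator: 1 + 0.28×12 + 0.0488×8.6 = 4.78
R = 72.59/4.78 = 15.19 kJ/min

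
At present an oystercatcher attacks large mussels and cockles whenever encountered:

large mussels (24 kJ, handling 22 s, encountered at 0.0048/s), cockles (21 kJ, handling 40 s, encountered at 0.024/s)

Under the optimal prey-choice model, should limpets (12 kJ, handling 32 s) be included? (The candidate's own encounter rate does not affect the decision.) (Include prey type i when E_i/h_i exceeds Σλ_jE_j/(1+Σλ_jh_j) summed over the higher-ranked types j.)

Yes

On large mussels and cockles alone, R = ΣλE/(1+Σλh) = 0.6192/2.066 = 0.2998 kJ/s.
limpets: E/h = 12/32 = 0.375 kJ/s.
0.375 > 0.2998, so adding limpets raises the average — include it.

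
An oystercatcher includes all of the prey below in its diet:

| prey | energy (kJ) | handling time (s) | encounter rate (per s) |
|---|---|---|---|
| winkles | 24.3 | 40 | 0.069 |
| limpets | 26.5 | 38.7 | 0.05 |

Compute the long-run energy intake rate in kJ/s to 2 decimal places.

0.53 kJ/s

Energy encountered per unit search time: 0.069×24.3 + 0.05×26.5 = 3.002 kJ/s.
Handling time per unit search time: 0.069×40 + 0.05×38.7 = 4.695.
Rate = 3.002/(1 + 4.695) = 0.5271 kJ/s.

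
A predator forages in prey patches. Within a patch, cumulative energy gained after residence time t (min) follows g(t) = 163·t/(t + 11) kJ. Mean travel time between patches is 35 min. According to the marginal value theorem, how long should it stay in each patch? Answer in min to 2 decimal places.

Optimal t* satisfies g'(t*) = g(t*)/(T + t*).
g'(t) = 163·11/(t + 11)². Setting 163·11/(t+11)² = 163t/[(t+11)(35+t)] gives 11(35+t) = t(t+11), so t² = 11×35 = 385.
t* = √385 = 19.62 min.

19.62 min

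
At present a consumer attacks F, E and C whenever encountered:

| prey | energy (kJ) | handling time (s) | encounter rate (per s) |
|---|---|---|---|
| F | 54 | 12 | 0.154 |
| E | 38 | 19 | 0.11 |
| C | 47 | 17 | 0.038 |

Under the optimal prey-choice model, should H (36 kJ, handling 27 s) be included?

No

On F, E and C alone, R = ΣλE/(1+Σλh) = 14.28/5.584 = 2.558 kJ/s.
H: E/h = 36/27 = 1.333 kJ/s.
Since 1.333 < R, time spent handling H is better spent searching.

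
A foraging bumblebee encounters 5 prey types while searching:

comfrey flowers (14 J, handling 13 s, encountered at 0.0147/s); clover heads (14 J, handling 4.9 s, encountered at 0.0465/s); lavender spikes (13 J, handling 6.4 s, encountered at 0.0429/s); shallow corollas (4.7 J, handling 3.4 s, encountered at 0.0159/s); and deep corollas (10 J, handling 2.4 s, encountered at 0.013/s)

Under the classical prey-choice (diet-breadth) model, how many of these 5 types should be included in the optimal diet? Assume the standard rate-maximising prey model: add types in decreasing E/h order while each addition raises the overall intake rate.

Profitabilities (E/h, J/s): deep corollas 4.17, clover heads 2.86, lavender spikes 2.03, shallow corollas 1.38, comfrey flowers 1.08. Add prey in this order while the next type's profitability exceeds the intake rate on those already taken.
Rate on top 1: 0.1261. clover heads: 2.86 > 0.1261 → include.
Rate on top 2: 0.6203. lavender spikes: 2.03 > 0.6203 → include.
Rate on top 3: 0.8729. shallow corollas: 1.38 > 0.8729 → include.
Rate on top 4: 0.8903. comfrey flowers: 1.08 > 0.8903 → include.
Optimal diet: deep corollas, clover heads, lavender spikes, shallow corollas, comfrey flowers — 5 of 5 types.

5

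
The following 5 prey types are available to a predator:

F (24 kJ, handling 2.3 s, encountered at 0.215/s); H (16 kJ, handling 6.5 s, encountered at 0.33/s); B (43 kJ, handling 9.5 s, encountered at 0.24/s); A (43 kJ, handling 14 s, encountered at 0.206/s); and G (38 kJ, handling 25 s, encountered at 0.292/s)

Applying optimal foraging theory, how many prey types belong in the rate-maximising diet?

2

Rank by E/h (kJ/s): F 10.4, B 4.53, A 3.07, H 2.46, G 1.52. Include each in turn until the next type's E/h falls below the running intake rate.
Rate on top 1: 3.453. B: 4.53 > 3.453 → include.
Rate on top 2: 4.101. A: 3.07 < 4.101 → exclude; stop.
Optimal diet: F, B — 2 of 5 types.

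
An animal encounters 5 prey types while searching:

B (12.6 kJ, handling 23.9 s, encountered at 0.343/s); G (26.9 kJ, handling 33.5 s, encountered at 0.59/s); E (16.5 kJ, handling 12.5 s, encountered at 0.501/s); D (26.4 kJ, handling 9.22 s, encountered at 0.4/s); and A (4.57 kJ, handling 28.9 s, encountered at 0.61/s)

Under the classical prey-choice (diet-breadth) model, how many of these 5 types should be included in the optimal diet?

Rank by E/h (kJ/s): D 2.86, E 1.32, G 0.803, B 0.527, A 0.158. Include each in turn until the next type's E/h falls below the running intake rate.
Rate on top 1: 2.253. E: 1.32 < 2.253 → exclude; stop.
Optimal diet: D — 1 of 5 types.

1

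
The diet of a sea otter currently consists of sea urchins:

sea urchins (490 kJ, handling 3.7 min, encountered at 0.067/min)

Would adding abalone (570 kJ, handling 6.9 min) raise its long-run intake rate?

Intake rate on the current diet: R = (0.067×490) / (1 + 0.067×3.7) = 32.83/1.248 = 26.31 kJ/min.
abalone: E/h = 570/6.9 = 82.61 kJ/min.
Since 82.61 > R, including abalone increases the long-run rate.

Yes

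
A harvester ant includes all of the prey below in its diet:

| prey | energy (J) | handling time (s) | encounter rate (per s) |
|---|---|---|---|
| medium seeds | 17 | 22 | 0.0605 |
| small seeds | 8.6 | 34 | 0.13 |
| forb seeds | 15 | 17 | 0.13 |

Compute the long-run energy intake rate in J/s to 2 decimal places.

Energy encountered per unit search time: 0.0605×17 + 0.13×8.6 + 0.13×15 = 4.096 J/s.
Handling time per unit search time: 0.0605×22 + 0.13×34 + 0.13×17 = 7.961.
Rate = 4.096/(1 + 7.961) = 0.4571 J/s.

0.46 J/s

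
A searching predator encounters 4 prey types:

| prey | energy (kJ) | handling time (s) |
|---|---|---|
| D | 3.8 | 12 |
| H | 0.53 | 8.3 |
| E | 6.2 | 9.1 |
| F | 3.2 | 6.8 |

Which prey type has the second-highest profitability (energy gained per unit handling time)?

F

In descending order of E/h:
E: 6.2/9.1 = 0.681 kJ/s
F: 3.2/6.8 = 0.471 kJ/s
D: 3.8/12 = 0.317 kJ/s
H: 0.53/8.3 = 0.0639 kJ/s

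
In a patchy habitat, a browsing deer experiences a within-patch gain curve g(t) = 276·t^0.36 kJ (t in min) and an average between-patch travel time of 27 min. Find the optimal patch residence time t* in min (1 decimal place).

Optimal t* satisfies g'(t*) = g(t*)/(T + t*).
g'(t) = 0.36·276·t^-0.64. Setting 0.36·276·t^-0.64 = 276·t^0.36/(27+t) gives 0.36(27+t) = t, so 0.64·t = 0.36×27.
t* = 0.36×27/0.64 = 15.19 min.

15.2 min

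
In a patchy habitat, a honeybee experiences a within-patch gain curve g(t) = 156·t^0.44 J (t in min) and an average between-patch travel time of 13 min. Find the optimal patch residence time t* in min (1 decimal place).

10.2 min

By the marginal value theorem, leave when the instantaneous gain rate g'(t) equals the habitat-wide average g(t)/(T + t).
g'(t) = 0.44·156·t^-0.56. Setting 0.44·156·t^-0.56 = 156·t^0.44/(13+t) gives 0.44(13+t) = t, so 0.56·t = 0.44×13.
t* = 0.44×13/0.56 = 10.21 min.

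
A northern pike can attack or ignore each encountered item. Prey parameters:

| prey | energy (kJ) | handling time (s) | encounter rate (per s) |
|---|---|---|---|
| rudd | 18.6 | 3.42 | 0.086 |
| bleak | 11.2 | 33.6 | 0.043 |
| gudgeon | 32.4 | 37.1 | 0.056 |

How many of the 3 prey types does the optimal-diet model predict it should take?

1

E/h in descending order: rudd 5.44, gudgeon 0.873, bleak 0.333 kJ/s. The optimal diet is the largest prefix of this list for which every included type satisfies E_i/h_i > R on the types above it.
Rate on top 1: 1.236. gudgeon: 0.873 < 1.236 → exclude; stop.
Optimal diet: rudd — 1 of 3 types.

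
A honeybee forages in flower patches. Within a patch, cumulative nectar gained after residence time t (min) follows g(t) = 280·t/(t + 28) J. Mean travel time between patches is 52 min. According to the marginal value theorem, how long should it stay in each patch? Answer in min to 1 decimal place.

Maximise g(t)/(T+t): set derivative to zero → g'(t)(T+t) = g(t).
g'(t) = 280·28/(t + 28)². Setting 280·28/(t+28)² = 280t/[(t+28)(52+t)] gives 28(52+t) = t(t+28), so t² = 28×52 = 1456.
t* = √1456 = 38.16 min.

38.2 min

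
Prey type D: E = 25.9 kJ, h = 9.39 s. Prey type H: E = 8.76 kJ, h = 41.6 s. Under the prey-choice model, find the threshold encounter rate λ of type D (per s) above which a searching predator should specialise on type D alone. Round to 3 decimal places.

0.009 per s

The zero-one rule: include type H iff E₂/h₂ > λE₁/(1+λh₁). Equality gives the switch point.
λE₁h₂ = E₂ + λE₂h₁ ⇒ λ = E₂/(E₁h₂ − E₂h₁) = 8.76/(1077 − 82.26) = 0.008802 per s.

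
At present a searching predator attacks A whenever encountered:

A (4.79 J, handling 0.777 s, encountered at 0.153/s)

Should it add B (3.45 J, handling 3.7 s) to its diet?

Current rate: (0.153×4.79)/(1 + 0.153×0.777) = 0.655 J/s.
Profitability of B: 3.45/3.7 = 0.9324 J/s.
Since 0.9324 > R, including B increases the long-run rate.

Yes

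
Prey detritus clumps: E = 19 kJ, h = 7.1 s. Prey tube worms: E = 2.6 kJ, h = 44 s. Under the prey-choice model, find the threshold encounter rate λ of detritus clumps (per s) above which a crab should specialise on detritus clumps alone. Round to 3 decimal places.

0.003 per s

The zero-one rule: include tube worms iff E₂/h₂ > λE₁/(1+λh₁). Equality gives the switch point.
λE₁h₂ = E₂ + λE₂h₁ ⇒ λ = E₂/(E₁h₂ − E₂h₁) = 2.6/(836 − 18.46) = 0.00318 per s.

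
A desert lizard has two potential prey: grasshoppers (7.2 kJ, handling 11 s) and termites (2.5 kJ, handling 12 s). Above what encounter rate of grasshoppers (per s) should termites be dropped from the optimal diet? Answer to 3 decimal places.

Drop termites once their profitability E₂/h₂ falls below the rate achievable on grasshoppers alone: E₂/h₂ = λE₁/(1 + λh₁).
Solve for λ: λE₁h₂ = E₂(1 + λh₁) → λ(E₁h₂ − E₂h₁) = E₂ → λ = E₂/(E₁h₂ − E₂h₁).
λ = 2.5/(7.2×12 − 2.5×11) = 2.5/58.9 = 0.04244 per s.

0.042 per s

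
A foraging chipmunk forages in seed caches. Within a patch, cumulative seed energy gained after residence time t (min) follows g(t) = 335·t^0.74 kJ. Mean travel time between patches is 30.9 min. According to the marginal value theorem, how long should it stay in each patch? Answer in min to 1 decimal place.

Maximise g(t)/(T+t): set derivative to zero → g'(t)(T+t) = g(t).
g'(t) = 0.74·335·t^-0.26. Setting 0.74·335·t^-0.26 = 335·t^0.74/(30.9+t) gives 0.74(30.9+t) = t, so 0.26·t = 0.74×30.9.
t* = 0.74×30.9/0.26 = 87.95 min.

87.9 min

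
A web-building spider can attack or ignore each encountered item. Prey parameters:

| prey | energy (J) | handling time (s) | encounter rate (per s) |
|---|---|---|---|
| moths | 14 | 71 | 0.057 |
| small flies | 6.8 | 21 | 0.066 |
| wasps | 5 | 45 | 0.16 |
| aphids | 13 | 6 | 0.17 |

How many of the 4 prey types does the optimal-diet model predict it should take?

1

Profitabilities (E/h, J/s): aphids 2.17, small flies 0.324, moths 0.197, wasps 0.111. Add prey in this order while the next type's profitability exceeds the intake rate on those already taken.
Rate on top 1: 1.094. small flies: 0.324 < 1.094 → exclude; stop.
Optimal diet: aphids — 1 of 4 types.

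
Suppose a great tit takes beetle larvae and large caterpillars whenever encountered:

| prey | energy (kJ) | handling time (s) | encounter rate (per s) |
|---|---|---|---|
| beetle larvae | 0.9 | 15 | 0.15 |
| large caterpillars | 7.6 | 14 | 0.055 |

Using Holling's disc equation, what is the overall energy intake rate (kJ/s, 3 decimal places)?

0.138 kJ/s

R = Σλ_iE_i / (1 + Σλ_ih_i)
Numerator: 0.15×0.9 + 0.055×7.6 = 0.553
Denominator: 1 + 0.15×15 + 0.055×14 = 4.02
R = 0.553/4.02 = 0.1376 kJ/s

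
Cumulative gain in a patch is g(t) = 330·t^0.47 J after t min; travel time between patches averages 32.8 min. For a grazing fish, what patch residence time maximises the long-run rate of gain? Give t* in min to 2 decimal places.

Optimal t* satisfies g'(t*) = g(t*)/(T + t*).
g'(t) = 0.47·330·t^-0.53. Setting 0.47·330·t^-0.53 = 330·t^0.47/(32.8+t) gives 0.47(32.8+t) = t, so 0.53·t = 0.47×32.8.
t* = 0.47×32.8/0.53 = 29.09 min.

29.09 min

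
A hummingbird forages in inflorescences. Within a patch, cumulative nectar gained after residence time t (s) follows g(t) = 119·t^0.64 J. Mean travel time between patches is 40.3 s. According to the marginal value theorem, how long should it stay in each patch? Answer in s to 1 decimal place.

Optimal t* satisfies g'(t*) = g(t*)/(T + t*).
g'(t) = 0.64·119·t^-0.36. Setting 0.64·119·t^-0.36 = 119·t^0.64/(40.3+t) gives 0.64(40.3+t) = t, so 0.36·t = 0.64×40.3.
t* = 0.64×40.3/0.36 = 71.64 s.

71.6 s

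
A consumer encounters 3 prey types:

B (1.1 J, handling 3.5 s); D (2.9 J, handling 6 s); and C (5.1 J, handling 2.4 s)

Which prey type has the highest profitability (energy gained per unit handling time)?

C

In descending order of E/h:
C: 5.1/2.4 = 2.12 J/s
D: 2.9/6 = 0.483 J/s
B: 1.1/3.5 = 0.314 J/s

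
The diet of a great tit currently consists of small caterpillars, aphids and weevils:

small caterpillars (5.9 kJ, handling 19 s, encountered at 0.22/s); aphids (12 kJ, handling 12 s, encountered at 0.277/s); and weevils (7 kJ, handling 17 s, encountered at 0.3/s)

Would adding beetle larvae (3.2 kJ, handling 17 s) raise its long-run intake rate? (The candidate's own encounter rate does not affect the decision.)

No

Intake rate on the current diet: R = (0.22×5.9 + 0.277×12 + 0.3×7) / (1 + 0.22×19 + 0.277×12 + 0.3×17) = 6.722/13.6 = 0.4941 kJ/s.
beetle larvae: E/h = 3.2/17 = 0.1882 kJ/s.
Since 0.1882 < R, time spent handling beetle larvae is better spent searching.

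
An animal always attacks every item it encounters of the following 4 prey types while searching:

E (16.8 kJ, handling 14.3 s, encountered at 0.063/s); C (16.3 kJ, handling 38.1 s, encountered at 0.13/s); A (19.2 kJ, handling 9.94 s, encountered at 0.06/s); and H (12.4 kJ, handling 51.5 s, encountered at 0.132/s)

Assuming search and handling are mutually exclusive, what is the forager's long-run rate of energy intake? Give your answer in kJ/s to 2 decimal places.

Energy encountered per unit search time: 0.063×16.8 + 0.13×16.3 + 0.06×19.2 + 0.132×12.4 = 5.966 kJ/s.
Handling time per unit search time: 0.063×14.3 + 0.13×38.1 + 0.06×9.94 + 0.132×51.5 = 13.25.
Rate = 5.966/(1 + 13.25) = 0.4187 kJ/s.

0.42 kJ/s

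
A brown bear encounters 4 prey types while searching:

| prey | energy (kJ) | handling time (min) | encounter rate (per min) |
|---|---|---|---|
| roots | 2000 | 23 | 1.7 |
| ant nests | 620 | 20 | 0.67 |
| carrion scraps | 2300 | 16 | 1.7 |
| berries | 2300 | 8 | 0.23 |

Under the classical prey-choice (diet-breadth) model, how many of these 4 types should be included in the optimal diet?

1

Rank by E/h (kJ/min): berries 288, carrion scraps 144, roots 87, ant nests 31. Include each in turn until the next type's E/h falls below the running intake rate.
Rate on top 1: 186.3. carrion scraps: 144 < 186.3 → exclude; stop.
Optimal diet: berries — 1 of 4 types.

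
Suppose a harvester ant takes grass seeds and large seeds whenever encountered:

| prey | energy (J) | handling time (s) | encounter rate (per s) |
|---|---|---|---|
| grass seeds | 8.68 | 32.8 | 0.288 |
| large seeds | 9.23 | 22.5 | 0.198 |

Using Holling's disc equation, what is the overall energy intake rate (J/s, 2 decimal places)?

R = Σλ_iE_i / (1 + Σλ_ih_i)
Numerator: 0.288×8.68 + 0.198×9.23 = 4.327
Denominator: 1 + 0.288×32.8 + 0.198×22.5 = 14.9
R = 4.327/14.9 = 0.2904 J/s

0.29 J/s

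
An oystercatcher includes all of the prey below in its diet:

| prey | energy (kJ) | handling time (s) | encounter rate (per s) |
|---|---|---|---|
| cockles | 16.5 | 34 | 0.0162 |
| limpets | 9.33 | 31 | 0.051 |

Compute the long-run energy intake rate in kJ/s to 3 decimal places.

R = (0.0162×16.5 + 0.051×9.33) / (1 + 0.0162×34 + 0.051×31) = 0.7431/3.132 = 0.2373 kJ/s.

0.237 kJ/s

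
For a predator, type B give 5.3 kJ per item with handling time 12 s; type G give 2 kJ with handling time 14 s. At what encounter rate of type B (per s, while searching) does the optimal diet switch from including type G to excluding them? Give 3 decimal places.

At the threshold, the rate on type B alone equals the profitability of type G: λ·5.3/(1 + λ·12) = 2/14 = 0.1429.
Rearranging, λ(5.3 − 0.1429×12) = 0.1429, so λ = 0.1429/3.586 = 0.03984 per s.

0.040 per s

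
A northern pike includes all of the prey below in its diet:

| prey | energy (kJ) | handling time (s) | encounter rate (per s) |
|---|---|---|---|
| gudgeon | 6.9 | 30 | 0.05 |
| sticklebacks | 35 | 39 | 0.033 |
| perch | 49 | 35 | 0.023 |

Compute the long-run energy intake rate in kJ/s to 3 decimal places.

0.572 kJ/s

Energy encountered per unit search time: 0.05×6.9 + 0.033×35 + 0.023×49 = 2.627 kJ/s.
Handling time per unit search time: 0.05×30 + 0.033×39 + 0.023×35 = 3.592.
Rate = 2.627/(1 + 3.592) = 0.5721 kJ/s.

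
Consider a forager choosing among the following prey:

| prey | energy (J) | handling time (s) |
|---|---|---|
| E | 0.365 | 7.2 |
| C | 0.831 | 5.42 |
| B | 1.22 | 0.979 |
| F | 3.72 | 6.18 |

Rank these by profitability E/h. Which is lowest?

E

In descending order of E/h:
B: 1.22/0.979 = 1.25 J/s
F: 3.72/6.18 = 0.602 J/s
C: 0.831/5.42 = 0.153 J/s
E: 0.365/7.2 = 0.0507 J/s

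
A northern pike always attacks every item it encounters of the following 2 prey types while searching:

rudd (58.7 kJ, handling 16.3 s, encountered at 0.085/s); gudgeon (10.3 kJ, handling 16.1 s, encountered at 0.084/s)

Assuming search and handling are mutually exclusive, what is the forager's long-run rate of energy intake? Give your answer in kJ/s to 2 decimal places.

Energy encountered per unit search time: 0.085×58.7 + 0.084×10.3 = 5.855 kJ/s.
Handling time per unit search time: 0.085×16.3 + 0.084×16.1 = 2.738.
Rate = 5.855/(1 + 2.738) = 1.566 kJ/s.

1.57 kJ/s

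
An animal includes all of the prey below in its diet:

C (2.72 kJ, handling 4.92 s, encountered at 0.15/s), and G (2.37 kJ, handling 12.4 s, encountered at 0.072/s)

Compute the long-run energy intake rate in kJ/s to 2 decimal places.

0.22 kJ/s

R = (0.15×2.72 + 0.072×2.37) / (1 + 0.15×4.92 + 0.072×12.4) = 0.5786/2.631 = 0.2199 kJ/s.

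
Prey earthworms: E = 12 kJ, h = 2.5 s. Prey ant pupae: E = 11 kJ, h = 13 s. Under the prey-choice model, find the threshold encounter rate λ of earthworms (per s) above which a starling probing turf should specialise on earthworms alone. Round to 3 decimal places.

0.086 per s

Drop ant pupae once their profitability E₂/h₂ falls below the rate achievable on earthworms alone: E₂/h₂ = λE₁/(1 + λh₁).
Solve for λ: λE₁h₂ = E₂(1 + λh₁) → λ(E₁h₂ − E₂h₁) = E₂ → λ = E₂/(E₁h₂ − E₂h₁).
λ = 11/(12×13 − 11×2.5) = 11/128.5 = 0.0856 per s.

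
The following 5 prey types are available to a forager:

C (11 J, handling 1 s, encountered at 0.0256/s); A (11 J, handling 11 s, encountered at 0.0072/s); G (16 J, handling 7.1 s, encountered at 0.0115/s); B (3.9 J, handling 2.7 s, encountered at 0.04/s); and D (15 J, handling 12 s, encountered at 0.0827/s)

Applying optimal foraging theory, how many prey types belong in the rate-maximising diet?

5

E/h in descending order: C 11, G 2.25, B 1.44, D 1.25, A 1 J/s. The optimal diet is the largest prefix of this list for which every included type satisfies E_i/h_i > R on the types above it.
Rate on top 1: 0.2746. G: 2.25 > 0.2746 → include.
Rate on top 2: 0.4205. B: 1.44 > 0.4205 → include.
Rate on top 3: 0.5115. D: 1.25 > 0.5115 → include.
Rate on top 4: 0.8435. A: 1 > 0.8435 → include.
Optimal diet: C, G, B, D, A — 5 of 5 types.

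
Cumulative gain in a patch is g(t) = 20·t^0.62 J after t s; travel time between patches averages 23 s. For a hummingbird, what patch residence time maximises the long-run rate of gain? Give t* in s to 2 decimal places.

37.53 s

By the marginal value theorem, leave when the instantaneous gain rate g'(t) equals the habitat-wide average g(t)/(T + t).
g'(t) = 0.62·20·t^-0.38. Setting 0.62·20·t^-0.38 = 20·t^0.62/(23+t) gives 0.62(23+t) = t, so 0.38·t = 0.62×23.
t* = 0.62×23/0.38 = 37.53 s.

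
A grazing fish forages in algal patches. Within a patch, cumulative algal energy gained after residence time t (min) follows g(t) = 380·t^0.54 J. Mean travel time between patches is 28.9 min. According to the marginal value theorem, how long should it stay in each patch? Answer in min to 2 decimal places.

33.93 min

Maximise g(t)/(T+t): set derivative to zero → g'(t)(T+t) = g(t).
g'(t) = 0.54·380·t^-0.46. Setting 0.54·380·t^-0.46 = 380·t^0.54/(28.9+t) gives 0.54(28.9+t) = t, so 0.46·t = 0.54×28.9.
t* = 0.54×28.9/0.46 = 33.93 min.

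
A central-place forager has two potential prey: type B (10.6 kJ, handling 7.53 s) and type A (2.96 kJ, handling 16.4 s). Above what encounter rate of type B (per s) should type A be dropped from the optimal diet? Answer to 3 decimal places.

The zero-one rule: include type A iff E₂/h₂ > λE₁/(1+λh₁). Equality gives the switch point.
λE₁h₂ = E₂ + λE₂h₁ ⇒ λ = E₂/(E₁h₂ − E₂h₁) = 2.96/(173.8 − 22.29) = 0.01953 per s.

0.020 per s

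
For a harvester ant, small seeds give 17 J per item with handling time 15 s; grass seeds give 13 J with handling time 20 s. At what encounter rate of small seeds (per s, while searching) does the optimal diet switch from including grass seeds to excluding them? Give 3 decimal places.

0.090 per s

At the threshold, the rate on small seeds alone equals the profitability of grass seeds: λ·17/(1 + λ·15) = 13/20 = 0.65.
Rearranging, λ(17 − 0.65×15) = 0.65, so λ = 0.65/7.25 = 0.08966 per s.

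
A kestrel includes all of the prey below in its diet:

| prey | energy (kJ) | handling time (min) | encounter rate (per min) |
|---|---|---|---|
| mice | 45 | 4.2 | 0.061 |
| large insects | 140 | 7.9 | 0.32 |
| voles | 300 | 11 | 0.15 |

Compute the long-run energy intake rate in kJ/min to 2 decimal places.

R = (0.061×45 + 0.32×140 + 0.15×300) / (1 + 0.061×4.2 + 0.32×7.9 + 0.15×11) = 92.55/5.434 = 17.03 kJ/min.

17.03 kJ/min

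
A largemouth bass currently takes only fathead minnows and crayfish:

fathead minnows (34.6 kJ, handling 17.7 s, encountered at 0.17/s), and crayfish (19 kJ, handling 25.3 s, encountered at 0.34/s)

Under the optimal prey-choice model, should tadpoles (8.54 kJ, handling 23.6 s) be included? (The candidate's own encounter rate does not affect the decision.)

Current rate: (0.17×34.6 + 0.34×19)/(1 + 0.17×17.7 + 0.34×25.3) = 0.9787 kJ/s.
tadpoles: E/h = 8.54/23.6 = 0.3619 kJ/s.
0.3619 < 0.9787, so adding tadpoles would lower the average — exclude it.

No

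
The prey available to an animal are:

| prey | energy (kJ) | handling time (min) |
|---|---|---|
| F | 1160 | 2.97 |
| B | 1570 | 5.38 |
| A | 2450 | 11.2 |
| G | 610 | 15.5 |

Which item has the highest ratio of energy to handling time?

F

Profitability E/h (kJ/min): F = 1160/2.97 = 391, B = 1570/5.38 = 292, A = 2450/11.2 = 219, G = 610/15.5 = 39.4.
Ranked: F > B > A > G.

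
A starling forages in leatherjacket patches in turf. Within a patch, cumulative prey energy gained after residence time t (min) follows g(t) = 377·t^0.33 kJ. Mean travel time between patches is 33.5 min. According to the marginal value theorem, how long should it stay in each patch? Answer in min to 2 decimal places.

By the marginal value theorem, leave when the instantaneous gain rate g'(t) equals the habitat-wide average g(t)/(T + t).
g'(t) = 0.33·377·t^-0.67. Setting 0.33·377·t^-0.67 = 377·t^0.33/(33.5+t) gives 0.33(33.5+t) = t, so 0.67·t = 0.33×33.5.
t* = 0.33×33.5/0.67 = 16.5 min.

16.50 min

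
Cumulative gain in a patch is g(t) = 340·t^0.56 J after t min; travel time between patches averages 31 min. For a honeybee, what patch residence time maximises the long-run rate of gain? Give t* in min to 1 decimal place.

Maximise g(t)/(T+t): set derivative to zero → g'(t)(T+t) = g(t).
g'(t) = 0.56·340·t^-0.44. Setting 0.56·340·t^-0.44 = 340·t^0.56/(31+t) gives 0.56(31+t) = t, so 0.44·t = 0.56×31.
t* = 0.56×31/0.44 = 39.45 min.

39.5 min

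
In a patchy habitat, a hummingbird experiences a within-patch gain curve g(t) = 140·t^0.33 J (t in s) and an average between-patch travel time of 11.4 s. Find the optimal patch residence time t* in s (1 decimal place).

5.6 s

Maximise g(t)/(T+t): set derivative to zero → g'(t)(T+t) = g(t).
g'(t) = 0.33·140·t^-0.67. Setting 0.33·140·t^-0.67 = 140·t^0.33/(11.4+t) gives 0.33(11.4+t) = t, so 0.67·t = 0.33×11.4.
t* = 0.33×11.4/0.67 = 5.615 s.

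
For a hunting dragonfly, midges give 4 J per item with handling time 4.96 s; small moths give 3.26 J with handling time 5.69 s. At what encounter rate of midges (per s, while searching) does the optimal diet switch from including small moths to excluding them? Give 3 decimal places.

0.495 per s

The zero-one rule: include small moths iff E₂/h₂ > λE₁/(1+λh₁). Equality gives the switch point.
λE₁h₂ = E₂ + λE₂h₁ ⇒ λ = E₂/(E₁h₂ − E₂h₁) = 3.26/(22.76 − 16.17) = 0.4947 per s.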